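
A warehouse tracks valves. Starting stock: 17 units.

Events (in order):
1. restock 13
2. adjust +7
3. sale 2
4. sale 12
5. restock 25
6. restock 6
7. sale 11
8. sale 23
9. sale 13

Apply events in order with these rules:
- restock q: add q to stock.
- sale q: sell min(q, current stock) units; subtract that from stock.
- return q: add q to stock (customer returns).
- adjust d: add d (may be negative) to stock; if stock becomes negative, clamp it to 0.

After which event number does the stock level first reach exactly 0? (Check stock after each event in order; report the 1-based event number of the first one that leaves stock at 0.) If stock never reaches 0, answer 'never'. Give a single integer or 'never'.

Answer: never

Derivation:
Processing events:
Start: stock = 17
  Event 1 (restock 13): 17 + 13 = 30
  Event 2 (adjust +7): 30 + 7 = 37
  Event 3 (sale 2): sell min(2,37)=2. stock: 37 - 2 = 35. total_sold = 2
  Event 4 (sale 12): sell min(12,35)=12. stock: 35 - 12 = 23. total_sold = 14
  Event 5 (restock 25): 23 + 25 = 48
  Event 6 (restock 6): 48 + 6 = 54
  Event 7 (sale 11): sell min(11,54)=11. stock: 54 - 11 = 43. total_sold = 25
  Event 8 (sale 23): sell min(23,43)=23. stock: 43 - 23 = 20. total_sold = 48
  Event 9 (sale 13): sell min(13,20)=13. stock: 20 - 13 = 7. total_sold = 61
Final: stock = 7, total_sold = 61

Stock never reaches 0.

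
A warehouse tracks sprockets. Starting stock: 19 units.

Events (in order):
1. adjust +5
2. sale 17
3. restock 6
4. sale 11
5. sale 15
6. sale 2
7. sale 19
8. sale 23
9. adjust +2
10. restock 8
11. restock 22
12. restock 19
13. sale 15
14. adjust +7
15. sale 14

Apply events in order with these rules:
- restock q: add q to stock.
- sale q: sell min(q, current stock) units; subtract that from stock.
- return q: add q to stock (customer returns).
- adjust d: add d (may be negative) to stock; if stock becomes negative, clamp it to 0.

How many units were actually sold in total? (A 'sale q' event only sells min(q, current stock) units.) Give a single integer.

Processing events:
Start: stock = 19
  Event 1 (adjust +5): 19 + 5 = 24
  Event 2 (sale 17): sell min(17,24)=17. stock: 24 - 17 = 7. total_sold = 17
  Event 3 (restock 6): 7 + 6 = 13
  Event 4 (sale 11): sell min(11,13)=11. stock: 13 - 11 = 2. total_sold = 28
  Event 5 (sale 15): sell min(15,2)=2. stock: 2 - 2 = 0. total_sold = 30
  Event 6 (sale 2): sell min(2,0)=0. stock: 0 - 0 = 0. total_sold = 30
  Event 7 (sale 19): sell min(19,0)=0. stock: 0 - 0 = 0. total_sold = 30
  Event 8 (sale 23): sell min(23,0)=0. stock: 0 - 0 = 0. total_sold = 30
  Event 9 (adjust +2): 0 + 2 = 2
  Event 10 (restock 8): 2 + 8 = 10
  Event 11 (restock 22): 10 + 22 = 32
  Event 12 (restock 19): 32 + 19 = 51
  Event 13 (sale 15): sell min(15,51)=15. stock: 51 - 15 = 36. total_sold = 45
  Event 14 (adjust +7): 36 + 7 = 43
  Event 15 (sale 14): sell min(14,43)=14. stock: 43 - 14 = 29. total_sold = 59
Final: stock = 29, total_sold = 59

Answer: 59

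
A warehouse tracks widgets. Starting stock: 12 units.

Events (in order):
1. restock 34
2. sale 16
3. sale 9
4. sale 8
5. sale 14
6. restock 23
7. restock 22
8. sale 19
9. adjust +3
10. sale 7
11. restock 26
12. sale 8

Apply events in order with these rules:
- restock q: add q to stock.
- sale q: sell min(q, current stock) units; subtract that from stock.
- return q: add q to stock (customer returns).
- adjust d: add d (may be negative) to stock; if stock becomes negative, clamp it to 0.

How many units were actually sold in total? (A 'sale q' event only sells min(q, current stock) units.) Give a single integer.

Answer: 80

Derivation:
Processing events:
Start: stock = 12
  Event 1 (restock 34): 12 + 34 = 46
  Event 2 (sale 16): sell min(16,46)=16. stock: 46 - 16 = 30. total_sold = 16
  Event 3 (sale 9): sell min(9,30)=9. stock: 30 - 9 = 21. total_sold = 25
  Event 4 (sale 8): sell min(8,21)=8. stock: 21 - 8 = 13. total_sold = 33
  Event 5 (sale 14): sell min(14,13)=13. stock: 13 - 13 = 0. total_sold = 46
  Event 6 (restock 23): 0 + 23 = 23
  Event 7 (restock 22): 23 + 22 = 45
  Event 8 (sale 19): sell min(19,45)=19. stock: 45 - 19 = 26. total_sold = 65
  Event 9 (adjust +3): 26 + 3 = 29
  Event 10 (sale 7): sell min(7,29)=7. stock: 29 - 7 = 22. total_sold = 72
  Event 11 (restock 26): 22 + 26 = 48
  Event 12 (sale 8): sell min(8,48)=8. stock: 48 - 8 = 40. total_sold = 80
Final: stock = 40, total_sold = 80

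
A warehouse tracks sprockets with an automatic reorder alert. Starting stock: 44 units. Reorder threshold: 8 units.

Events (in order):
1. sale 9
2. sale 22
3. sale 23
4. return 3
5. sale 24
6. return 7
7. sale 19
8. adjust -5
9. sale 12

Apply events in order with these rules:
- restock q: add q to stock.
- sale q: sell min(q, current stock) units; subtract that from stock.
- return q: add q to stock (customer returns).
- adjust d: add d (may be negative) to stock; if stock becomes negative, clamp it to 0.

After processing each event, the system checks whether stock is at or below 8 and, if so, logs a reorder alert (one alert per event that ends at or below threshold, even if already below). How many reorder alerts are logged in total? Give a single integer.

Processing events:
Start: stock = 44
  Event 1 (sale 9): sell min(9,44)=9. stock: 44 - 9 = 35. total_sold = 9
  Event 2 (sale 22): sell min(22,35)=22. stock: 35 - 22 = 13. total_sold = 31
  Event 3 (sale 23): sell min(23,13)=13. stock: 13 - 13 = 0. total_sold = 44
  Event 4 (return 3): 0 + 3 = 3
  Event 5 (sale 24): sell min(24,3)=3. stock: 3 - 3 = 0. total_sold = 47
  Event 6 (return 7): 0 + 7 = 7
  Event 7 (sale 19): sell min(19,7)=7. stock: 7 - 7 = 0. total_sold = 54
  Event 8 (adjust -5): 0 + -5 = 0 (clamped to 0)
  Event 9 (sale 12): sell min(12,0)=0. stock: 0 - 0 = 0. total_sold = 54
Final: stock = 0, total_sold = 54

Checking against threshold 8:
  After event 1: stock=35 > 8
  After event 2: stock=13 > 8
  After event 3: stock=0 <= 8 -> ALERT
  After event 4: stock=3 <= 8 -> ALERT
  After event 5: stock=0 <= 8 -> ALERT
  After event 6: stock=7 <= 8 -> ALERT
  After event 7: stock=0 <= 8 -> ALERT
  After event 8: stock=0 <= 8 -> ALERT
  After event 9: stock=0 <= 8 -> ALERT
Alert events: [3, 4, 5, 6, 7, 8, 9]. Count = 7

Answer: 7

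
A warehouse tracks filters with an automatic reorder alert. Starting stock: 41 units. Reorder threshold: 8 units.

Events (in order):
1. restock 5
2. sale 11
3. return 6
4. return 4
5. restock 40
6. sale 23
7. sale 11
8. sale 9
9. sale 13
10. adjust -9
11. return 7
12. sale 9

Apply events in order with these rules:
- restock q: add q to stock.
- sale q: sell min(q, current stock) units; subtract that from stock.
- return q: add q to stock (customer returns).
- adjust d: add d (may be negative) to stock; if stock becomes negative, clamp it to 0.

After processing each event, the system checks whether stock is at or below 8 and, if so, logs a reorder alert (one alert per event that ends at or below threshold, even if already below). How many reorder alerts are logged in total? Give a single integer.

Processing events:
Start: stock = 41
  Event 1 (restock 5): 41 + 5 = 46
  Event 2 (sale 11): sell min(11,46)=11. stock: 46 - 11 = 35. total_sold = 11
  Event 3 (return 6): 35 + 6 = 41
  Event 4 (return 4): 41 + 4 = 45
  Event 5 (restock 40): 45 + 40 = 85
  Event 6 (sale 23): sell min(23,85)=23. stock: 85 - 23 = 62. total_sold = 34
  Event 7 (sale 11): sell min(11,62)=11. stock: 62 - 11 = 51. total_sold = 45
  Event 8 (sale 9): sell min(9,51)=9. stock: 51 - 9 = 42. total_sold = 54
  Event 9 (sale 13): sell min(13,42)=13. stock: 42 - 13 = 29. total_sold = 67
  Event 10 (adjust -9): 29 + -9 = 20
  Event 11 (return 7): 20 + 7 = 27
  Event 12 (sale 9): sell min(9,27)=9. stock: 27 - 9 = 18. total_sold = 76
Final: stock = 18, total_sold = 76

Checking against threshold 8:
  After event 1: stock=46 > 8
  After event 2: stock=35 > 8
  After event 3: stock=41 > 8
  After event 4: stock=45 > 8
  After event 5: stock=85 > 8
  After event 6: stock=62 > 8
  After event 7: stock=51 > 8
  After event 8: stock=42 > 8
  After event 9: stock=29 > 8
  After event 10: stock=20 > 8
  After event 11: stock=27 > 8
  After event 12: stock=18 > 8
Alert events: []. Count = 0

Answer: 0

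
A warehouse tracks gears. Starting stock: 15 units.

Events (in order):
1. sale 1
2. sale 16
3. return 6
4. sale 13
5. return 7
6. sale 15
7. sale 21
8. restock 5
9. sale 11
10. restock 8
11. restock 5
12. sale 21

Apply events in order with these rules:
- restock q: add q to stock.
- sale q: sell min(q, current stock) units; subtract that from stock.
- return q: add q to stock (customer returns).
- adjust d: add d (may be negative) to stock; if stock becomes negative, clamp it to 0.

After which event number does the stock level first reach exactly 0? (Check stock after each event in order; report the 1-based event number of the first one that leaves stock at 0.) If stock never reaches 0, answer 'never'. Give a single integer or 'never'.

Processing events:
Start: stock = 15
  Event 1 (sale 1): sell min(1,15)=1. stock: 15 - 1 = 14. total_sold = 1
  Event 2 (sale 16): sell min(16,14)=14. stock: 14 - 14 = 0. total_sold = 15
  Event 3 (return 6): 0 + 6 = 6
  Event 4 (sale 13): sell min(13,6)=6. stock: 6 - 6 = 0. total_sold = 21
  Event 5 (return 7): 0 + 7 = 7
  Event 6 (sale 15): sell min(15,7)=7. stock: 7 - 7 = 0. total_sold = 28
  Event 7 (sale 21): sell min(21,0)=0. stock: 0 - 0 = 0. total_sold = 28
  Event 8 (restock 5): 0 + 5 = 5
  Event 9 (sale 11): sell min(11,5)=5. stock: 5 - 5 = 0. total_sold = 33
  Event 10 (restock 8): 0 + 8 = 8
  Event 11 (restock 5): 8 + 5 = 13
  Event 12 (sale 21): sell min(21,13)=13. stock: 13 - 13 = 0. total_sold = 46
Final: stock = 0, total_sold = 46

First zero at event 2.

Answer: 2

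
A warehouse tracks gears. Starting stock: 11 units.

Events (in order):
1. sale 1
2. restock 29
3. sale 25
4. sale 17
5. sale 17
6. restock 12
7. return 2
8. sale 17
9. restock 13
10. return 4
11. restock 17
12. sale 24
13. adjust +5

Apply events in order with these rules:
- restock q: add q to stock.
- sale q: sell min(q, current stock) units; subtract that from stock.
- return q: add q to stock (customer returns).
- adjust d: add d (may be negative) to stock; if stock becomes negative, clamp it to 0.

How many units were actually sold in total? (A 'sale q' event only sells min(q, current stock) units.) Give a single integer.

Answer: 78

Derivation:
Processing events:
Start: stock = 11
  Event 1 (sale 1): sell min(1,11)=1. stock: 11 - 1 = 10. total_sold = 1
  Event 2 (restock 29): 10 + 29 = 39
  Event 3 (sale 25): sell min(25,39)=25. stock: 39 - 25 = 14. total_sold = 26
  Event 4 (sale 17): sell min(17,14)=14. stock: 14 - 14 = 0. total_sold = 40
  Event 5 (sale 17): sell min(17,0)=0. stock: 0 - 0 = 0. total_sold = 40
  Event 6 (restock 12): 0 + 12 = 12
  Event 7 (return 2): 12 + 2 = 14
  Event 8 (sale 17): sell min(17,14)=14. stock: 14 - 14 = 0. total_sold = 54
  Event 9 (restock 13): 0 + 13 = 13
  Event 10 (return 4): 13 + 4 = 17
  Event 11 (restock 17): 17 + 17 = 34
  Event 12 (sale 24): sell min(24,34)=24. stock: 34 - 24 = 10. total_sold = 78
  Event 13 (adjust +5): 10 + 5 = 15
Final: stock = 15, total_sold = 78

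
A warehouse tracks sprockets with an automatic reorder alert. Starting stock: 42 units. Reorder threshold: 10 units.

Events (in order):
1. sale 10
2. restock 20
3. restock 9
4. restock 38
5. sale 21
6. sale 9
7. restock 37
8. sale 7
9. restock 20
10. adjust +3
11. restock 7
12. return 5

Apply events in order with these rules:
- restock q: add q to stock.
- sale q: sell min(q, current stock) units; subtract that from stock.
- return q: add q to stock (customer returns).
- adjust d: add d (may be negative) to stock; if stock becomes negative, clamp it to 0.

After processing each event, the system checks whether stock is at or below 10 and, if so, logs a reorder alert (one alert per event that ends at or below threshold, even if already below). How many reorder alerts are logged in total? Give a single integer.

Processing events:
Start: stock = 42
  Event 1 (sale 10): sell min(10,42)=10. stock: 42 - 10 = 32. total_sold = 10
  Event 2 (restock 20): 32 + 20 = 52
  Event 3 (restock 9): 52 + 9 = 61
  Event 4 (restock 38): 61 + 38 = 99
  Event 5 (sale 21): sell min(21,99)=21. stock: 99 - 21 = 78. total_sold = 31
  Event 6 (sale 9): sell min(9,78)=9. stock: 78 - 9 = 69. total_sold = 40
  Event 7 (restock 37): 69 + 37 = 106
  Event 8 (sale 7): sell min(7,106)=7. stock: 106 - 7 = 99. total_sold = 47
  Event 9 (restock 20): 99 + 20 = 119
  Event 10 (adjust +3): 119 + 3 = 122
  Event 11 (restock 7): 122 + 7 = 129
  Event 12 (return 5): 129 + 5 = 134
Final: stock = 134, total_sold = 47

Checking against threshold 10:
  After event 1: stock=32 > 10
  After event 2: stock=52 > 10
  After event 3: stock=61 > 10
  After event 4: stock=99 > 10
  After event 5: stock=78 > 10
  After event 6: stock=69 > 10
  After event 7: stock=106 > 10
  After event 8: stock=99 > 10
  After event 9: stock=119 > 10
  After event 10: stock=122 > 10
  After event 11: stock=129 > 10
  After event 12: stock=134 > 10
Alert events: []. Count = 0

Answer: 0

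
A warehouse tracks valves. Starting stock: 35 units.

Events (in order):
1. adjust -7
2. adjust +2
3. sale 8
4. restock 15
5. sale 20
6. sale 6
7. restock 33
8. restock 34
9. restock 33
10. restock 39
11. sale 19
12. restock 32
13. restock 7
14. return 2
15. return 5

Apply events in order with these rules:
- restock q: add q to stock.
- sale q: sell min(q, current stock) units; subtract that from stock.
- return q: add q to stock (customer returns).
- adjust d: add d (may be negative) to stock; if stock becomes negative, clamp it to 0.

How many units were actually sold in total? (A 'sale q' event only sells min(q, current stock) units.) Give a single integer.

Answer: 53

Derivation:
Processing events:
Start: stock = 35
  Event 1 (adjust -7): 35 + -7 = 28
  Event 2 (adjust +2): 28 + 2 = 30
  Event 3 (sale 8): sell min(8,30)=8. stock: 30 - 8 = 22. total_sold = 8
  Event 4 (restock 15): 22 + 15 = 37
  Event 5 (sale 20): sell min(20,37)=20. stock: 37 - 20 = 17. total_sold = 28
  Event 6 (sale 6): sell min(6,17)=6. stock: 17 - 6 = 11. total_sold = 34
  Event 7 (restock 33): 11 + 33 = 44
  Event 8 (restock 34): 44 + 34 = 78
  Event 9 (restock 33): 78 + 33 = 111
  Event 10 (restock 39): 111 + 39 = 150
  Event 11 (sale 19): sell min(19,150)=19. stock: 150 - 19 = 131. total_sold = 53
  Event 12 (restock 32): 131 + 32 = 163
  Event 13 (restock 7): 163 + 7 = 170
  Event 14 (return 2): 170 + 2 = 172
  Event 15 (return 5): 172 + 5 = 177
Final: stock = 177, total_sold = 53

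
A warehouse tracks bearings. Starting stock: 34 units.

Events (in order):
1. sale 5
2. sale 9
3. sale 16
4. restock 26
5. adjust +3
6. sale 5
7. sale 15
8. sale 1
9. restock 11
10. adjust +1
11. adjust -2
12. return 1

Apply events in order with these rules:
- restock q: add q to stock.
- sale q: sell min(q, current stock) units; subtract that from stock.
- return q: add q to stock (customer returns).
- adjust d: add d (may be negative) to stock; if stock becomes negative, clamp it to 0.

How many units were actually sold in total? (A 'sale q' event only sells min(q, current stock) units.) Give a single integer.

Answer: 51

Derivation:
Processing events:
Start: stock = 34
  Event 1 (sale 5): sell min(5,34)=5. stock: 34 - 5 = 29. total_sold = 5
  Event 2 (sale 9): sell min(9,29)=9. stock: 29 - 9 = 20. total_sold = 14
  Event 3 (sale 16): sell min(16,20)=16. stock: 20 - 16 = 4. total_sold = 30
  Event 4 (restock 26): 4 + 26 = 30
  Event 5 (adjust +3): 30 + 3 = 33
  Event 6 (sale 5): sell min(5,33)=5. stock: 33 - 5 = 28. total_sold = 35
  Event 7 (sale 15): sell min(15,28)=15. stock: 28 - 15 = 13. total_sold = 50
  Event 8 (sale 1): sell min(1,13)=1. stock: 13 - 1 = 12. total_sold = 51
  Event 9 (restock 11): 12 + 11 = 23
  Event 10 (adjust +1): 23 + 1 = 24
  Event 11 (adjust -2): 24 + -2 = 22
  Event 12 (return 1): 22 + 1 = 23
Final: stock = 23, total_sold = 51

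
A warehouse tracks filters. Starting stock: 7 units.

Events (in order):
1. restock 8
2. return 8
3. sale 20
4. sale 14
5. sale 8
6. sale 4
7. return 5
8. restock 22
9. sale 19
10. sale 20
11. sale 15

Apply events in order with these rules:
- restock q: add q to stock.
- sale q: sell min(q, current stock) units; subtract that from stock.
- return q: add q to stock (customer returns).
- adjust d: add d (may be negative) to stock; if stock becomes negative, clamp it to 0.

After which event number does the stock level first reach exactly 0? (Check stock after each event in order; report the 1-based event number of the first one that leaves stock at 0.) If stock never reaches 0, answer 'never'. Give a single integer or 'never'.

Answer: 4

Derivation:
Processing events:
Start: stock = 7
  Event 1 (restock 8): 7 + 8 = 15
  Event 2 (return 8): 15 + 8 = 23
  Event 3 (sale 20): sell min(20,23)=20. stock: 23 - 20 = 3. total_sold = 20
  Event 4 (sale 14): sell min(14,3)=3. stock: 3 - 3 = 0. total_sold = 23
  Event 5 (sale 8): sell min(8,0)=0. stock: 0 - 0 = 0. total_sold = 23
  Event 6 (sale 4): sell min(4,0)=0. stock: 0 - 0 = 0. total_sold = 23
  Event 7 (return 5): 0 + 5 = 5
  Event 8 (restock 22): 5 + 22 = 27
  Event 9 (sale 19): sell min(19,27)=19. stock: 27 - 19 = 8. total_sold = 42
  Event 10 (sale 20): sell min(20,8)=8. stock: 8 - 8 = 0. total_sold = 50
  Event 11 (sale 15): sell min(15,0)=0. stock: 0 - 0 = 0. total_sold = 50
Final: stock = 0, total_sold = 50

First zero at event 4.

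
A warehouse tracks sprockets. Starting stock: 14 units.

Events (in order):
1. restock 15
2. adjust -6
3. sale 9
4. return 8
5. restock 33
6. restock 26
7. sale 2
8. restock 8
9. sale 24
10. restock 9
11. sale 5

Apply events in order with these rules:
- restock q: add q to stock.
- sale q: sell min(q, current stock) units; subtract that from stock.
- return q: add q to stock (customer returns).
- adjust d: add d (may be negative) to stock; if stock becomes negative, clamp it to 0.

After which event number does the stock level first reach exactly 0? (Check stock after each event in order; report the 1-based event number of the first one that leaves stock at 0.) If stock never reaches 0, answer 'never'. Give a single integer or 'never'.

Processing events:
Start: stock = 14
  Event 1 (restock 15): 14 + 15 = 29
  Event 2 (adjust -6): 29 + -6 = 23
  Event 3 (sale 9): sell min(9,23)=9. stock: 23 - 9 = 14. total_sold = 9
  Event 4 (return 8): 14 + 8 = 22
  Event 5 (restock 33): 22 + 33 = 55
  Event 6 (restock 26): 55 + 26 = 81
  Event 7 (sale 2): sell min(2,81)=2. stock: 81 - 2 = 79. total_sold = 11
  Event 8 (restock 8): 79 + 8 = 87
  Event 9 (sale 24): sell min(24,87)=24. stock: 87 - 24 = 63. total_sold = 35
  Event 10 (restock 9): 63 + 9 = 72
  Event 11 (sale 5): sell min(5,72)=5. stock: 72 - 5 = 67. total_sold = 40
Final: stock = 67, total_sold = 40

Stock never reaches 0.

Answer: never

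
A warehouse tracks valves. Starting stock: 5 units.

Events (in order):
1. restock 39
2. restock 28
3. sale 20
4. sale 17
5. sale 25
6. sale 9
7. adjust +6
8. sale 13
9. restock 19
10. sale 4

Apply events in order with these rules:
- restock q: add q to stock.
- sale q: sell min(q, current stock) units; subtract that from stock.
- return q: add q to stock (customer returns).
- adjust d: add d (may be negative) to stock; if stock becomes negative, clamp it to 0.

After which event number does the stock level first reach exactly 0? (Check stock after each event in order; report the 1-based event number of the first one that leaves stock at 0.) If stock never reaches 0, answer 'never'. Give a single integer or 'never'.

Processing events:
Start: stock = 5
  Event 1 (restock 39): 5 + 39 = 44
  Event 2 (restock 28): 44 + 28 = 72
  Event 3 (sale 20): sell min(20,72)=20. stock: 72 - 20 = 52. total_sold = 20
  Event 4 (sale 17): sell min(17,52)=17. stock: 52 - 17 = 35. total_sold = 37
  Event 5 (sale 25): sell min(25,35)=25. stock: 35 - 25 = 10. total_sold = 62
  Event 6 (sale 9): sell min(9,10)=9. stock: 10 - 9 = 1. total_sold = 71
  Event 7 (adjust +6): 1 + 6 = 7
  Event 8 (sale 13): sell min(13,7)=7. stock: 7 - 7 = 0. total_sold = 78
  Event 9 (restock 19): 0 + 19 = 19
  Event 10 (sale 4): sell min(4,19)=4. stock: 19 - 4 = 15. total_sold = 82
Final: stock = 15, total_sold = 82

First zero at event 8.

Answer: 8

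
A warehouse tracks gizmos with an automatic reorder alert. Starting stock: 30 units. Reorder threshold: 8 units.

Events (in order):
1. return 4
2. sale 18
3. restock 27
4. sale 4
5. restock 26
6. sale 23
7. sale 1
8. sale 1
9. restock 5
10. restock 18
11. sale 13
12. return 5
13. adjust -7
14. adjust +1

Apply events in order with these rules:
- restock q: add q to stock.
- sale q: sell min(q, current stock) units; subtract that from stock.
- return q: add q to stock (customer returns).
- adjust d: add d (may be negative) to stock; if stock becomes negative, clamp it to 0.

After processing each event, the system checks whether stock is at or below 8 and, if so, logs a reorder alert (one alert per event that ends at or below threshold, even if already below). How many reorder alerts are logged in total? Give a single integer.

Answer: 0

Derivation:
Processing events:
Start: stock = 30
  Event 1 (return 4): 30 + 4 = 34
  Event 2 (sale 18): sell min(18,34)=18. stock: 34 - 18 = 16. total_sold = 18
  Event 3 (restock 27): 16 + 27 = 43
  Event 4 (sale 4): sell min(4,43)=4. stock: 43 - 4 = 39. total_sold = 22
  Event 5 (restock 26): 39 + 26 = 65
  Event 6 (sale 23): sell min(23,65)=23. stock: 65 - 23 = 42. total_sold = 45
  Event 7 (sale 1): sell min(1,42)=1. stock: 42 - 1 = 41. total_sold = 46
  Event 8 (sale 1): sell min(1,41)=1. stock: 41 - 1 = 40. total_sold = 47
  Event 9 (restock 5): 40 + 5 = 45
  Event 10 (restock 18): 45 + 18 = 63
  Event 11 (sale 13): sell min(13,63)=13. stock: 63 - 13 = 50. total_sold = 60
  Event 12 (return 5): 50 + 5 = 55
  Event 13 (adjust -7): 55 + -7 = 48
  Event 14 (adjust +1): 48 + 1 = 49
Final: stock = 49, total_sold = 60

Checking against threshold 8:
  After event 1: stock=34 > 8
  After event 2: stock=16 > 8
  After event 3: stock=43 > 8
  After event 4: stock=39 > 8
  After event 5: stock=65 > 8
  After event 6: stock=42 > 8
  After event 7: stock=41 > 8
  After event 8: stock=40 > 8
  After event 9: stock=45 > 8
  After event 10: stock=63 > 8
  After event 11: stock=50 > 8
  After event 12: stock=55 > 8
  After event 13: stock=48 > 8
  After event 14: stock=49 > 8
Alert events: []. Count = 0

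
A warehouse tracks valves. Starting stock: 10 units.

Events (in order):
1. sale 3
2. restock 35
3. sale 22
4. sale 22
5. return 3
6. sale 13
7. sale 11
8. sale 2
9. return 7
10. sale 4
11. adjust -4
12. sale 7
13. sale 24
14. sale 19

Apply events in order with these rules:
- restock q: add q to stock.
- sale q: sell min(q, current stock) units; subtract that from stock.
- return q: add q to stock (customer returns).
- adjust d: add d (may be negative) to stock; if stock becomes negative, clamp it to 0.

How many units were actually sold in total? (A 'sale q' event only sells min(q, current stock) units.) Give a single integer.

Answer: 52

Derivation:
Processing events:
Start: stock = 10
  Event 1 (sale 3): sell min(3,10)=3. stock: 10 - 3 = 7. total_sold = 3
  Event 2 (restock 35): 7 + 35 = 42
  Event 3 (sale 22): sell min(22,42)=22. stock: 42 - 22 = 20. total_sold = 25
  Event 4 (sale 22): sell min(22,20)=20. stock: 20 - 20 = 0. total_sold = 45
  Event 5 (return 3): 0 + 3 = 3
  Event 6 (sale 13): sell min(13,3)=3. stock: 3 - 3 = 0. total_sold = 48
  Event 7 (sale 11): sell min(11,0)=0. stock: 0 - 0 = 0. total_sold = 48
  Event 8 (sale 2): sell min(2,0)=0. stock: 0 - 0 = 0. total_sold = 48
  Event 9 (return 7): 0 + 7 = 7
  Event 10 (sale 4): sell min(4,7)=4. stock: 7 - 4 = 3. total_sold = 52
  Event 11 (adjust -4): 3 + -4 = 0 (clamped to 0)
  Event 12 (sale 7): sell min(7,0)=0. stock: 0 - 0 = 0. total_sold = 52
  Event 13 (sale 24): sell min(24,0)=0. stock: 0 - 0 = 0. total_sold = 52
  Event 14 (sale 19): sell min(19,0)=0. stock: 0 - 0 = 0. total_sold = 52
Final: stock = 0, total_sold = 52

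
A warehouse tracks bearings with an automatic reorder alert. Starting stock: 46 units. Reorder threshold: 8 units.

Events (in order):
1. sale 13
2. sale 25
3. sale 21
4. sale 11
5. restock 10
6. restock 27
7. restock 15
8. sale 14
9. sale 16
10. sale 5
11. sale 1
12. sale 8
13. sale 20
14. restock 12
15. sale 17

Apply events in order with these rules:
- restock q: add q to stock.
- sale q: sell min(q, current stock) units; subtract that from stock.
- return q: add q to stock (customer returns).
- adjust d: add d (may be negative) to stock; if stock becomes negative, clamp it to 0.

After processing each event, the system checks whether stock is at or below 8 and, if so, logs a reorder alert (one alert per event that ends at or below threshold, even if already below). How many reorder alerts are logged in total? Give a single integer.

Processing events:
Start: stock = 46
  Event 1 (sale 13): sell min(13,46)=13. stock: 46 - 13 = 33. total_sold = 13
  Event 2 (sale 25): sell min(25,33)=25. stock: 33 - 25 = 8. total_sold = 38
  Event 3 (sale 21): sell min(21,8)=8. stock: 8 - 8 = 0. total_sold = 46
  Event 4 (sale 11): sell min(11,0)=0. stock: 0 - 0 = 0. total_sold = 46
  Event 5 (restock 10): 0 + 10 = 10
  Event 6 (restock 27): 10 + 27 = 37
  Event 7 (restock 15): 37 + 15 = 52
  Event 8 (sale 14): sell min(14,52)=14. stock: 52 - 14 = 38. total_sold = 60
  Event 9 (sale 16): sell min(16,38)=16. stock: 38 - 16 = 22. total_sold = 76
  Event 10 (sale 5): sell min(5,22)=5. stock: 22 - 5 = 17. total_sold = 81
  Event 11 (sale 1): sell min(1,17)=1. stock: 17 - 1 = 16. total_sold = 82
  Event 12 (sale 8): sell min(8,16)=8. stock: 16 - 8 = 8. total_sold = 90
  Event 13 (sale 20): sell min(20,8)=8. stock: 8 - 8 = 0. total_sold = 98
  Event 14 (restock 12): 0 + 12 = 12
  Event 15 (sale 17): sell min(17,12)=12. stock: 12 - 12 = 0. total_sold = 110
Final: stock = 0, total_sold = 110

Checking against threshold 8:
  After event 1: stock=33 > 8
  After event 2: stock=8 <= 8 -> ALERT
  After event 3: stock=0 <= 8 -> ALERT
  After event 4: stock=0 <= 8 -> ALERT
  After event 5: stock=10 > 8
  After event 6: stock=37 > 8
  After event 7: stock=52 > 8
  After event 8: stock=38 > 8
  After event 9: stock=22 > 8
  After event 10: stock=17 > 8
  After event 11: stock=16 > 8
  After event 12: stock=8 <= 8 -> ALERT
  After event 13: stock=0 <= 8 -> ALERT
  After event 14: stock=12 > 8
  After event 15: stock=0 <= 8 -> ALERT
Alert events: [2, 3, 4, 12, 13, 15]. Count = 6

Answer: 6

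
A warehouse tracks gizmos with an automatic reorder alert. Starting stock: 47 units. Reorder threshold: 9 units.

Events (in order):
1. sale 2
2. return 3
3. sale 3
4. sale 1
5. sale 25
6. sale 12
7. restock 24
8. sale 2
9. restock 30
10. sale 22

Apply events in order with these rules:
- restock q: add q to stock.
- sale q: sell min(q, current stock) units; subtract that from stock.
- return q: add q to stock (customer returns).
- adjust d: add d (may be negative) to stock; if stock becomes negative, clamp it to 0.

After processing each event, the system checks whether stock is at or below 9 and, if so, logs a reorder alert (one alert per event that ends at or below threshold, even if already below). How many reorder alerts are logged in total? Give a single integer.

Answer: 1

Derivation:
Processing events:
Start: stock = 47
  Event 1 (sale 2): sell min(2,47)=2. stock: 47 - 2 = 45. total_sold = 2
  Event 2 (return 3): 45 + 3 = 48
  Event 3 (sale 3): sell min(3,48)=3. stock: 48 - 3 = 45. total_sold = 5
  Event 4 (sale 1): sell min(1,45)=1. stock: 45 - 1 = 44. total_sold = 6
  Event 5 (sale 25): sell min(25,44)=25. stock: 44 - 25 = 19. total_sold = 31
  Event 6 (sale 12): sell min(12,19)=12. stock: 19 - 12 = 7. total_sold = 43
  Event 7 (restock 24): 7 + 24 = 31
  Event 8 (sale 2): sell min(2,31)=2. stock: 31 - 2 = 29. total_sold = 45
  Event 9 (restock 30): 29 + 30 = 59
  Event 10 (sale 22): sell min(22,59)=22. stock: 59 - 22 = 37. total_sold = 67
Final: stock = 37, total_sold = 67

Checking against threshold 9:
  After event 1: stock=45 > 9
  After event 2: stock=48 > 9
  After event 3: stock=45 > 9
  After event 4: stock=44 > 9
  After event 5: stock=19 > 9
  After event 6: stock=7 <= 9 -> ALERT
  After event 7: stock=31 > 9
  After event 8: stock=29 > 9
  After event 9: stock=59 > 9
  After event 10: stock=37 > 9
Alert events: [6]. Count = 1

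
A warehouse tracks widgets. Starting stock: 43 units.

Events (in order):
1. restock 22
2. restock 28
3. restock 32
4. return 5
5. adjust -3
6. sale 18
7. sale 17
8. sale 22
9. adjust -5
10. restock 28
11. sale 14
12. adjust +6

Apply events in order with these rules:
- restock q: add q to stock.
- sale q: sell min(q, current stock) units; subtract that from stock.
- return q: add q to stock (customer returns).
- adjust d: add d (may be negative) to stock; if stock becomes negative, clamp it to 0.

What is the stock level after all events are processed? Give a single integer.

Processing events:
Start: stock = 43
  Event 1 (restock 22): 43 + 22 = 65
  Event 2 (restock 28): 65 + 28 = 93
  Event 3 (restock 32): 93 + 32 = 125
  Event 4 (return 5): 125 + 5 = 130
  Event 5 (adjust -3): 130 + -3 = 127
  Event 6 (sale 18): sell min(18,127)=18. stock: 127 - 18 = 109. total_sold = 18
  Event 7 (sale 17): sell min(17,109)=17. stock: 109 - 17 = 92. total_sold = 35
  Event 8 (sale 22): sell min(22,92)=22. stock: 92 - 22 = 70. total_sold = 57
  Event 9 (adjust -5): 70 + -5 = 65
  Event 10 (restock 28): 65 + 28 = 93
  Event 11 (sale 14): sell min(14,93)=14. stock: 93 - 14 = 79. total_sold = 71
  Event 12 (adjust +6): 79 + 6 = 85
Final: stock = 85, total_sold = 71

Answer: 85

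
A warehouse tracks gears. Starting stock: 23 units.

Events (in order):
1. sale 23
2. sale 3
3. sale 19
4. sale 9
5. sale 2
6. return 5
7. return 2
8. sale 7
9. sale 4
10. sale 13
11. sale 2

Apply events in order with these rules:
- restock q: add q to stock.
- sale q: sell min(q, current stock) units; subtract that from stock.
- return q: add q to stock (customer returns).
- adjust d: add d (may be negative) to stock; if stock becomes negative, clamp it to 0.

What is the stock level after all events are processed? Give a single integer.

Processing events:
Start: stock = 23
  Event 1 (sale 23): sell min(23,23)=23. stock: 23 - 23 = 0. total_sold = 23
  Event 2 (sale 3): sell min(3,0)=0. stock: 0 - 0 = 0. total_sold = 23
  Event 3 (sale 19): sell min(19,0)=0. stock: 0 - 0 = 0. total_sold = 23
  Event 4 (sale 9): sell min(9,0)=0. stock: 0 - 0 = 0. total_sold = 23
  Event 5 (sale 2): sell min(2,0)=0. stock: 0 - 0 = 0. total_sold = 23
  Event 6 (return 5): 0 + 5 = 5
  Event 7 (return 2): 5 + 2 = 7
  Event 8 (sale 7): sell min(7,7)=7. stock: 7 - 7 = 0. total_sold = 30
  Event 9 (sale 4): sell min(4,0)=0. stock: 0 - 0 = 0. total_sold = 30
  Event 10 (sale 13): sell min(13,0)=0. stock: 0 - 0 = 0. total_sold = 30
  Event 11 (sale 2): sell min(2,0)=0. stock: 0 - 0 = 0. total_sold = 30
Final: stock = 0, total_sold = 30

Answer: 0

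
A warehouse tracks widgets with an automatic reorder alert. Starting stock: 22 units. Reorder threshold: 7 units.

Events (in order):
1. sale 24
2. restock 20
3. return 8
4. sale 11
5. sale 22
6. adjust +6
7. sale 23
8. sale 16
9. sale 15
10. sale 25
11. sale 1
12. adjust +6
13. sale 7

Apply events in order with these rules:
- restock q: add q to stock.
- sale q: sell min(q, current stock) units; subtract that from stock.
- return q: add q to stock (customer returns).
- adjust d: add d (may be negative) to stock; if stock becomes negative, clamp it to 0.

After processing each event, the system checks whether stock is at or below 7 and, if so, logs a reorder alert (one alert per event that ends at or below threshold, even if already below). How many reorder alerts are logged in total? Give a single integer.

Answer: 10

Derivation:
Processing events:
Start: stock = 22
  Event 1 (sale 24): sell min(24,22)=22. stock: 22 - 22 = 0. total_sold = 22
  Event 2 (restock 20): 0 + 20 = 20
  Event 3 (return 8): 20 + 8 = 28
  Event 4 (sale 11): sell min(11,28)=11. stock: 28 - 11 = 17. total_sold = 33
  Event 5 (sale 22): sell min(22,17)=17. stock: 17 - 17 = 0. total_sold = 50
  Event 6 (adjust +6): 0 + 6 = 6
  Event 7 (sale 23): sell min(23,6)=6. stock: 6 - 6 = 0. total_sold = 56
  Event 8 (sale 16): sell min(16,0)=0. stock: 0 - 0 = 0. total_sold = 56
  Event 9 (sale 15): sell min(15,0)=0. stock: 0 - 0 = 0. total_sold = 56
  Event 10 (sale 25): sell min(25,0)=0. stock: 0 - 0 = 0. total_sold = 56
  Event 11 (sale 1): sell min(1,0)=0. stock: 0 - 0 = 0. total_sold = 56
  Event 12 (adjust +6): 0 + 6 = 6
  Event 13 (sale 7): sell min(7,6)=6. stock: 6 - 6 = 0. total_sold = 62
Final: stock = 0, total_sold = 62

Checking against threshold 7:
  After event 1: stock=0 <= 7 -> ALERT
  After event 2: stock=20 > 7
  After event 3: stock=28 > 7
  After event 4: stock=17 > 7
  After event 5: stock=0 <= 7 -> ALERT
  After event 6: stock=6 <= 7 -> ALERT
  After event 7: stock=0 <= 7 -> ALERT
  After event 8: stock=0 <= 7 -> ALERT
  After event 9: stock=0 <= 7 -> ALERT
  After event 10: stock=0 <= 7 -> ALERT
  After event 11: stock=0 <= 7 -> ALERT
  After event 12: stock=6 <= 7 -> ALERT
  After event 13: stock=0 <= 7 -> ALERT
Alert events: [1, 5, 6, 7, 8, 9, 10, 11, 12, 13]. Count = 10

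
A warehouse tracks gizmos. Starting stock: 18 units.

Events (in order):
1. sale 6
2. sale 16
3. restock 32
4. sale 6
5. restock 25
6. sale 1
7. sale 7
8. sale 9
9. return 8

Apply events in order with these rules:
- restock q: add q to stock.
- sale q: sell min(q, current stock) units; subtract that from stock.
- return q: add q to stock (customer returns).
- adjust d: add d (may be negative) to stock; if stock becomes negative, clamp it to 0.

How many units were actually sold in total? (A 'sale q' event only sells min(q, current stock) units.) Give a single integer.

Answer: 41

Derivation:
Processing events:
Start: stock = 18
  Event 1 (sale 6): sell min(6,18)=6. stock: 18 - 6 = 12. total_sold = 6
  Event 2 (sale 16): sell min(16,12)=12. stock: 12 - 12 = 0. total_sold = 18
  Event 3 (restock 32): 0 + 32 = 32
  Event 4 (sale 6): sell min(6,32)=6. stock: 32 - 6 = 26. total_sold = 24
  Event 5 (restock 25): 26 + 25 = 51
  Event 6 (sale 1): sell min(1,51)=1. stock: 51 - 1 = 50. total_sold = 25
  Event 7 (sale 7): sell min(7,50)=7. stock: 50 - 7 = 43. total_sold = 32
  Event 8 (sale 9): sell min(9,43)=9. stock: 43 - 9 = 34. total_sold = 41
  Event 9 (return 8): 34 + 8 = 42
Final: stock = 42, total_sold = 41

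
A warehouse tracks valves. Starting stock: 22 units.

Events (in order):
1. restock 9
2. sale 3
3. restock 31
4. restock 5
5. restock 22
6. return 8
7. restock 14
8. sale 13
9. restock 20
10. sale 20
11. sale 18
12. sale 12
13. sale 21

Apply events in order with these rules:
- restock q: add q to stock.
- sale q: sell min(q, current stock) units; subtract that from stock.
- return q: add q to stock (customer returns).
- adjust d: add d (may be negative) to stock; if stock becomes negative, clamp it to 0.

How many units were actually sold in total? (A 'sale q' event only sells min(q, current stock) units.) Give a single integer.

Answer: 87

Derivation:
Processing events:
Start: stock = 22
  Event 1 (restock 9): 22 + 9 = 31
  Event 2 (sale 3): sell min(3,31)=3. stock: 31 - 3 = 28. total_sold = 3
  Event 3 (restock 31): 28 + 31 = 59
  Event 4 (restock 5): 59 + 5 = 64
  Event 5 (restock 22): 64 + 22 = 86
  Event 6 (return 8): 86 + 8 = 94
  Event 7 (restock 14): 94 + 14 = 108
  Event 8 (sale 13): sell min(13,108)=13. stock: 108 - 13 = 95. total_sold = 16
  Event 9 (restock 20): 95 + 20 = 115
  Event 10 (sale 20): sell min(20,115)=20. stock: 115 - 20 = 95. total_sold = 36
  Event 11 (sale 18): sell min(18,95)=18. stock: 95 - 18 = 77. total_sold = 54
  Event 12 (sale 12): sell min(12,77)=12. stock: 77 - 12 = 65. total_sold = 66
  Event 13 (sale 21): sell min(21,65)=21. stock: 65 - 21 = 44. total_sold = 87
Final: stock = 44, total_sold = 87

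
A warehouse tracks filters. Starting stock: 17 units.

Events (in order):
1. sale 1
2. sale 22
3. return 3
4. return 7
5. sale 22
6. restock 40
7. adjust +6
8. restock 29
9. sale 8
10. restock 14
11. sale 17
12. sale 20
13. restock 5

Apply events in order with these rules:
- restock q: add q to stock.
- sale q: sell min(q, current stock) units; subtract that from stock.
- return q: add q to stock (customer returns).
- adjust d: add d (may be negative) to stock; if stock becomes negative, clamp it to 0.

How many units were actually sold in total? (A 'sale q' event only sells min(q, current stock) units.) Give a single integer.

Answer: 72

Derivation:
Processing events:
Start: stock = 17
  Event 1 (sale 1): sell min(1,17)=1. stock: 17 - 1 = 16. total_sold = 1
  Event 2 (sale 22): sell min(22,16)=16. stock: 16 - 16 = 0. total_sold = 17
  Event 3 (return 3): 0 + 3 = 3
  Event 4 (return 7): 3 + 7 = 10
  Event 5 (sale 22): sell min(22,10)=10. stock: 10 - 10 = 0. total_sold = 27
  Event 6 (restock 40): 0 + 40 = 40
  Event 7 (adjust +6): 40 + 6 = 46
  Event 8 (restock 29): 46 + 29 = 75
  Event 9 (sale 8): sell min(8,75)=8. stock: 75 - 8 = 67. total_sold = 35
  Event 10 (restock 14): 67 + 14 = 81
  Event 11 (sale 17): sell min(17,81)=17. stock: 81 - 17 = 64. total_sold = 52
  Event 12 (sale 20): sell min(20,64)=20. stock: 64 - 20 = 44. total_sold = 72
  Event 13 (restock 5): 44 + 5 = 49
Final: stock = 49, total_sold = 72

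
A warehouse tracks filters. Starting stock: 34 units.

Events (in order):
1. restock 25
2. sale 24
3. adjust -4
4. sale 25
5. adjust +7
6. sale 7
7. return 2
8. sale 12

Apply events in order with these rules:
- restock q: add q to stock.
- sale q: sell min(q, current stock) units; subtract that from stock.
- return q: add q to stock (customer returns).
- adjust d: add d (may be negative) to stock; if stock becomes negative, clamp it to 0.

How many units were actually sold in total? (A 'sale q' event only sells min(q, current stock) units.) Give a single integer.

Answer: 64

Derivation:
Processing events:
Start: stock = 34
  Event 1 (restock 25): 34 + 25 = 59
  Event 2 (sale 24): sell min(24,59)=24. stock: 59 - 24 = 35. total_sold = 24
  Event 3 (adjust -4): 35 + -4 = 31
  Event 4 (sale 25): sell min(25,31)=25. stock: 31 - 25 = 6. total_sold = 49
  Event 5 (adjust +7): 6 + 7 = 13
  Event 6 (sale 7): sell min(7,13)=7. stock: 13 - 7 = 6. total_sold = 56
  Event 7 (return 2): 6 + 2 = 8
  Event 8 (sale 12): sell min(12,8)=8. stock: 8 - 8 = 0. total_sold = 64
Final: stock = 0, total_sold = 64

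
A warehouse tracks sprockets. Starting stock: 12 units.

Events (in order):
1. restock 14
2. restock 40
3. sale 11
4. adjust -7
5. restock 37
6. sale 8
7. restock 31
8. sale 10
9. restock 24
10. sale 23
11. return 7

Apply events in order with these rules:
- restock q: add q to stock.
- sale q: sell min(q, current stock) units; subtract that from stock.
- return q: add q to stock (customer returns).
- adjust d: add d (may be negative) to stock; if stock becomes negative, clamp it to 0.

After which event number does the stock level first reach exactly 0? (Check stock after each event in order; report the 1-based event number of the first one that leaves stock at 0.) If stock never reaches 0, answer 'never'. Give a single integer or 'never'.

Answer: never

Derivation:
Processing events:
Start: stock = 12
  Event 1 (restock 14): 12 + 14 = 26
  Event 2 (restock 40): 26 + 40 = 66
  Event 3 (sale 11): sell min(11,66)=11. stock: 66 - 11 = 55. total_sold = 11
  Event 4 (adjust -7): 55 + -7 = 48
  Event 5 (restock 37): 48 + 37 = 85
  Event 6 (sale 8): sell min(8,85)=8. stock: 85 - 8 = 77. total_sold = 19
  Event 7 (restock 31): 77 + 31 = 108
  Event 8 (sale 10): sell min(10,108)=10. stock: 108 - 10 = 98. total_sold = 29
  Event 9 (restock 24): 98 + 24 = 122
  Event 10 (sale 23): sell min(23,122)=23. stock: 122 - 23 = 99. total_sold = 52
  Event 11 (return 7): 99 + 7 = 106
Final: stock = 106, total_sold = 52

Stock never reaches 0.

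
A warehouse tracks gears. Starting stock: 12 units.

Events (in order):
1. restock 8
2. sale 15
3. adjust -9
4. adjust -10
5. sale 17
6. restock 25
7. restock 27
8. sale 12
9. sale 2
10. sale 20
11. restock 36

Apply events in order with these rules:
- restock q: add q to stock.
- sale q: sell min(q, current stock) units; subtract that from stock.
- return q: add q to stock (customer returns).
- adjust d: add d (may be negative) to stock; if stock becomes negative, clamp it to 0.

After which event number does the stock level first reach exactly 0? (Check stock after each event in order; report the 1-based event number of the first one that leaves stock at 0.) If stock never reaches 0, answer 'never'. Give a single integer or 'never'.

Processing events:
Start: stock = 12
  Event 1 (restock 8): 12 + 8 = 20
  Event 2 (sale 15): sell min(15,20)=15. stock: 20 - 15 = 5. total_sold = 15
  Event 3 (adjust -9): 5 + -9 = 0 (clamped to 0)
  Event 4 (adjust -10): 0 + -10 = 0 (clamped to 0)
  Event 5 (sale 17): sell min(17,0)=0. stock: 0 - 0 = 0. total_sold = 15
  Event 6 (restock 25): 0 + 25 = 25
  Event 7 (restock 27): 25 + 27 = 52
  Event 8 (sale 12): sell min(12,52)=12. stock: 52 - 12 = 40. total_sold = 27
  Event 9 (sale 2): sell min(2,40)=2. stock: 40 - 2 = 38. total_sold = 29
  Event 10 (sale 20): sell min(20,38)=20. stock: 38 - 20 = 18. total_sold = 49
  Event 11 (restock 36): 18 + 36 = 54
Final: stock = 54, total_sold = 49

First zero at event 3.

Answer: 3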